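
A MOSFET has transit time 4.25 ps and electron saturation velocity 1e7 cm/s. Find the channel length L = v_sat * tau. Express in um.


Step 1: tau in seconds = 4.25 ps * 1e-12 = 4.2500e-12 s
Step 2: L = v_sat * tau = 1e7 * 4.2500e-12 = 4.2500e-05 cm
Step 3: L in um = 4.2500e-05 * 1e4 = 0.425 um

0.425


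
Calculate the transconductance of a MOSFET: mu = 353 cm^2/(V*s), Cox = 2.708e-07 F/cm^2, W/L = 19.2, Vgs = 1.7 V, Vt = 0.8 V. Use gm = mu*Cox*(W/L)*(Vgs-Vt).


Step 1: Vov = Vgs - Vt = 1.7 - 0.8 = 0.9 V
Step 2: gm = mu * Cox * (W/L) * Vov
Step 3: gm = 353 * 2.708e-07 * 19.2 * 0.9 = 1.65e-03 S

1.65e-03


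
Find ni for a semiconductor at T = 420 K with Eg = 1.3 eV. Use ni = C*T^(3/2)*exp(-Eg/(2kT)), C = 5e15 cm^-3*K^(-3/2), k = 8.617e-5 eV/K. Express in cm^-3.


Step 1: Compute kT = 8.617e-5 * 420 = 0.0361914 eV
Step 2: Exponent = -Eg/(2kT) = -1.3/(2*0.0361914) = -17.96007
Step 3: T^(3/2) = 420^1.5 = 8607.44
Step 4: ni = 5e15 * 8607.44 * exp(-17.96007) = 6.82e+11 cm^-3

6.82e+11


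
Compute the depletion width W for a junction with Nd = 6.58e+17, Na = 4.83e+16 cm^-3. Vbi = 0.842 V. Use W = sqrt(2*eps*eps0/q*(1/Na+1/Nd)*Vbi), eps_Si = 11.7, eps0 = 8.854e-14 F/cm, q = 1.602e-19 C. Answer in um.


Step 1: 1/Na + 1/Nd = 1/4.83e+16 + 1/6.58e+17 = 2.22237e-17
Step 2: 2*eps*eps0/q = 2*11.7*8.854e-14/1.602e-19 = 1.293281e+07
Step 3: W^2 = 1.293281e+07 * 2.22237e-17 * 0.842 = 2.42003e-10
Step 4: W = sqrt(2.42003e-10) = 1.556e-05 cm = 0.1556 um

0.1556


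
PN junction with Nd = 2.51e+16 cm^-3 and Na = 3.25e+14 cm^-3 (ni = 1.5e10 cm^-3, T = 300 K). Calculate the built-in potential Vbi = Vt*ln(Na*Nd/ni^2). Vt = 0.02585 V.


Step 1: Compute Na*Nd/ni^2 = 3.25e+14 * 2.51e+16 / (1.5e10)^2 = 3.6256e+10
Step 2: ln(3.6256e+10) = 24.3139
Step 3: Vbi = 0.02585 * 24.3139 = 0.629 V

0.629


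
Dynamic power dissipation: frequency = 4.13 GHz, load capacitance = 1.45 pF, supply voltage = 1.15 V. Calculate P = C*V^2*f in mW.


Step 1: V^2 = 1.15^2 = 1.3225 V^2
Step 2: P = C*V^2*f = 1.45e-12 F * 1.3225 * 4.13e9 Hz
Step 3: P = 7.91979125e-03 W
Step 4: P = 7.92 mW

7.92


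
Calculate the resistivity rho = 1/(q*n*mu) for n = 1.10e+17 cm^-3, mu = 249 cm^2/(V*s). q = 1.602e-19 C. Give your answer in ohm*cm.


Step 1: sigma = q * n * mu = 1.602e-19 * 1.10e+17 * 249 = 4.38788e+00 S/cm
Step 2: rho = 1 / sigma = 1 / 4.38788e+00 = 0.2279 ohm*cm

0.2279


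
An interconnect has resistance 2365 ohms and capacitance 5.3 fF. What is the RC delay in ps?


Step 1: tau = R * C
Step 2: tau = 2365 * 5.3 fF = 2365 * 5.3e-15 F
Step 3: tau = 1.25345e-11 s = 12.5345 ps

12.5345


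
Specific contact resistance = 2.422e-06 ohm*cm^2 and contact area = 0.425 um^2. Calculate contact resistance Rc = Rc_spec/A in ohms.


Step 1: Convert area to cm^2: 0.425 um^2 = 4.2500e-09 cm^2
Step 2: Rc = Rc_spec / A = 2.422e-06 / 4.2500e-09
Step 3: Rc = 5.70e+02 ohms

5.70e+02


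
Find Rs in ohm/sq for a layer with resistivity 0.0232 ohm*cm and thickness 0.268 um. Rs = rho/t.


Step 1: Convert thickness to cm: t = 0.268 um = 2.6800e-05 cm
Step 2: Rs = rho / t = 0.0232 / 2.6800e-05
Step 3: Rs = 865.7 ohm/sq

865.7


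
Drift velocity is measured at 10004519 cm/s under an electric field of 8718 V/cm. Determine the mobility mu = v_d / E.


Step 1: mu = v_d / E
Step 2: mu = 10004519 / 8718
Step 3: mu = 1147.57 cm^2/(V*s)

1147.57


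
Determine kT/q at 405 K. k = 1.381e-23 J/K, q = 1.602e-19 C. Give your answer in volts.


Step 1: kT = 1.381e-23 * 405 = 5.59305e-21 J
Step 2: Vt = kT/q = 5.59305e-21 / 1.602e-19
Step 3: Vt = 0.03491 V

0.03491


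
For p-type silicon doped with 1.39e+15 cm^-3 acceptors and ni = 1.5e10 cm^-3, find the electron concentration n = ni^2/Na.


Step 1: Majority hole concentration p ≈ Na = 1.39e+15 cm^-3
Step 2: n = ni^2 / Na = (1.5e10)^2 / 1.39e+15
Step 3: n = 1.62e+05 cm^-3

1.62e+05


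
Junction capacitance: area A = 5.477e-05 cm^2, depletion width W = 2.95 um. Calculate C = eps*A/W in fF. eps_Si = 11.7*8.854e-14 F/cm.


Step 1: eps_Si = 11.7 * 8.854e-14 = 1.035918e-12 F/cm
Step 2: W in cm = 2.95 * 1e-4 = 2.95e-04 cm
Step 3: C = 1.035918e-12 * 5.477e-05 / 2.95e-04 = 1.923296e-13 F
Step 4: C = 192.33 fF

192.33


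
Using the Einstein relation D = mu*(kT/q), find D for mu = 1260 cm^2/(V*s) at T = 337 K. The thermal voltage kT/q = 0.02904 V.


Step 1: D = mu * (kT/q)
Step 2: D = 1260 * 0.02904
Step 3: D = 36.59 cm^2/s

36.59


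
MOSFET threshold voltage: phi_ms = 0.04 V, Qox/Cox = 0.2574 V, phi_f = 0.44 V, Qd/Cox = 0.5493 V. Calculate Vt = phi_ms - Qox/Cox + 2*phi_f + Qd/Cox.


Step 1: Vt = phi_ms - Qox/Cox + 2*phi_f + Qd/Cox
Step 2: Vt = 0.04 - 0.2574 + 2*0.44 + 0.5493
Step 3: Vt = 0.04 - 0.2574 + 0.88 + 0.5493
Step 4: Vt = 1.2119 V

1.2119


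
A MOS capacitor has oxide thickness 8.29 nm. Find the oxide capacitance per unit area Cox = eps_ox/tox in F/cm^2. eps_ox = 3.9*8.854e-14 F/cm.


Step 1: eps_ox = 3.9 * 8.854e-14 = 3.45306e-13 F/cm
Step 2: tox in cm = 8.29 nm * 1e-7 = 8.2900e-07 cm
Step 3: Cox = 3.45306e-13 / 8.2900e-07 = 4.17e-07 F/cm^2

4.17e-07


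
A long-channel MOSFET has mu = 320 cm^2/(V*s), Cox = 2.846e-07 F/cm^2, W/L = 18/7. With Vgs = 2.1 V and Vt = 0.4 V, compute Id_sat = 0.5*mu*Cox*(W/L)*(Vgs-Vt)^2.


Step 1: Overdrive voltage Vov = Vgs - Vt = 2.1 - 0.4 = 1.7 V
Step 2: W/L = 18/7 = 2.57143
Step 3: Id = 0.5 * 320 * 2.846e-07 * 2.57143 * 1.7^2
Step 4: Id = 3.38e-04 A

3.38e-04


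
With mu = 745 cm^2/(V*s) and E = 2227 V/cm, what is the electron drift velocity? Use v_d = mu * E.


Step 1: v_d = mu * E
Step 2: v_d = 745 * 2227 = 1659115
Step 3: v_d = 1.66e+06 cm/s

1.66e+06


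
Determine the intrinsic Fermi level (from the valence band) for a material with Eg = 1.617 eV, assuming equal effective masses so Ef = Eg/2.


Step 1: For an intrinsic semiconductor, the Fermi level sits at midgap.
Step 2: Ef = Eg / 2 = 1.617 / 2 = 0.8085 eV

0.8085


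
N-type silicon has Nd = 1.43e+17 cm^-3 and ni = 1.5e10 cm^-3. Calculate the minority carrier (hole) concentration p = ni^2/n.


Step 1: Since Nd >> ni, n ≈ Nd = 1.43e+17 cm^-3
Step 2: p = ni^2 / n = (1.5e10)^2 / 1.43e+17
Step 3: p = 2.25e20 / 1.43e+17 = 1.57e+03 cm^-3

1.57e+03


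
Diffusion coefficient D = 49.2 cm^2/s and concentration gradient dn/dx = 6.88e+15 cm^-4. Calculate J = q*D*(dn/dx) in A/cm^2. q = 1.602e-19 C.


Step 1: J = q * D * (dn/dx)
Step 2: J = 1.602e-19 * 49.2 * 6.88e+15
Step 3: J = 5.42e-02 A/cm^2

5.42e-02


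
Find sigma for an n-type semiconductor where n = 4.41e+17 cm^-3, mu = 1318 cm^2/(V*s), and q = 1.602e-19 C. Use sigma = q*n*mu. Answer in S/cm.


Step 1: sigma = q * n * mu
Step 2: sigma = 1.602e-19 * 4.41e+17 * 1318
Step 3: sigma = 9.311e+01 S/cm

9.311e+01


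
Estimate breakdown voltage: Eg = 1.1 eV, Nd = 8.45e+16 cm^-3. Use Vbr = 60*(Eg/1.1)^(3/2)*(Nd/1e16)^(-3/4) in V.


Step 1: Eg/1.1 = 1.1/1.1 = 1.000000
Step 2: (Eg/1.1)^1.5 = 1.000000^1.5 = 1.000000
Step 3: (Nd/1e16)^(-0.75) = (8.45)^(-0.75) = 0.201770
Step 4: Vbr = 60 * 1.000000 * 0.201770 = 12.1 V

12.1


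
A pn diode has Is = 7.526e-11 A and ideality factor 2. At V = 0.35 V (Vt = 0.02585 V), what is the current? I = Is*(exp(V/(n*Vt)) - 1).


Step 1: V/(n*Vt) = 0.35/(2*0.02585) = 6.7698
Step 2: exp(6.7698) = 8.7114e+02
Step 3: I = 7.526e-11 * (8.7114e+02 - 1) = 6.55e-08 A

6.55e-08


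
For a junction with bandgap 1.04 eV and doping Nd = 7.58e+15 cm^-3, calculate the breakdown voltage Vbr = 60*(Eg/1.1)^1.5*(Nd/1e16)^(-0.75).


Step 1: Eg/1.1 = 1.04/1.1 = 0.945455
Step 2: (Eg/1.1)^1.5 = 0.945455^1.5 = 0.919309
Step 3: (Nd/1e16)^(-0.75) = (0.758)^(-0.75) = 1.230972
Step 4: Vbr = 60 * 0.919309 * 1.230972 = 67.9 V

67.9


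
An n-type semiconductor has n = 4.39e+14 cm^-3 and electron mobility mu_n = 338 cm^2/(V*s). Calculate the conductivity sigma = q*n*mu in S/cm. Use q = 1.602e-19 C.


Step 1: sigma = q * n * mu
Step 2: sigma = 1.602e-19 * 4.39e+14 * 338
Step 3: sigma = 2.377e-02 S/cm

2.377e-02


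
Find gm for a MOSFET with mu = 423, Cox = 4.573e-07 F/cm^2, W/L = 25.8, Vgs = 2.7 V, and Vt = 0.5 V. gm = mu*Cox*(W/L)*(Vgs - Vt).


Step 1: Vov = Vgs - Vt = 2.7 - 0.5 = 2.2 V
Step 2: gm = mu * Cox * (W/L) * Vov
Step 3: gm = 423 * 4.573e-07 * 25.8 * 2.2 = 1.10e-02 S

1.10e-02


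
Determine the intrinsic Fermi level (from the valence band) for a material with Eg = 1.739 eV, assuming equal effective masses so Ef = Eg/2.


Step 1: For an intrinsic semiconductor, the Fermi level sits at midgap.
Step 2: Ef = Eg / 2 = 1.739 / 2 = 0.8695 eV

0.8695


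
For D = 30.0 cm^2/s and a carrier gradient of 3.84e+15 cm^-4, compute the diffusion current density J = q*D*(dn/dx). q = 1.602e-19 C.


Step 1: J = q * D * (dn/dx)
Step 2: J = 1.602e-19 * 30.0 * 3.84e+15
Step 3: J = 1.85e-02 A/cm^2

1.85e-02


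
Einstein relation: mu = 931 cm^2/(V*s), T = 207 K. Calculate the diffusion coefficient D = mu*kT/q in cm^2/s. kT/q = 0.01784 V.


Step 1: D = mu * (kT/q)
Step 2: D = 931 * 0.01784
Step 3: D = 16.61 cm^2/s

16.61


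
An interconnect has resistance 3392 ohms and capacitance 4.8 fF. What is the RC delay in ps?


Step 1: tau = R * C
Step 2: tau = 3392 * 4.8 fF = 3392 * 4.8e-15 F
Step 3: tau = 1.62816e-11 s = 16.2816 ps

16.2816


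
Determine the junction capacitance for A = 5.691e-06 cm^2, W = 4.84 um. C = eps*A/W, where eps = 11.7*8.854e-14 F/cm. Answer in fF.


Step 1: eps_Si = 11.7 * 8.854e-14 = 1.035918e-12 F/cm
Step 2: W in cm = 4.84 * 1e-4 = 4.84e-04 cm
Step 3: C = 1.035918e-12 * 5.691e-06 / 4.84e-04 = 1.218060e-14 F
Step 4: C = 12.18 fF

12.18


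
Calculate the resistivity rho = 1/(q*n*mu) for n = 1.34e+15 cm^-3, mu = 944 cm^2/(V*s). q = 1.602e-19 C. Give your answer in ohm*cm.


Step 1: sigma = q * n * mu = 1.602e-19 * 1.34e+15 * 944 = 2.02647e-01 S/cm
Step 2: rho = 1 / sigma = 1 / 2.02647e-01 = 4.935 ohm*cm

4.935


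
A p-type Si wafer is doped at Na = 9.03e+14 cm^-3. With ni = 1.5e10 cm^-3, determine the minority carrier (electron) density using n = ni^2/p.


Step 1: Majority hole concentration p ≈ Na = 9.03e+14 cm^-3
Step 2: n = ni^2 / Na = (1.5e10)^2 / 9.03e+14
Step 3: n = 2.49e+05 cm^-3

2.49e+05


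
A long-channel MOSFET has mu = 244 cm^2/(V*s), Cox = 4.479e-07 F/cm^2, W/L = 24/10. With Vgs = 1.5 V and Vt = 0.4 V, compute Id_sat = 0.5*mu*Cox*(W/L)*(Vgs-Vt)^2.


Step 1: Overdrive voltage Vov = Vgs - Vt = 1.5 - 0.4 = 1.1 V
Step 2: W/L = 24/10 = 2.4
Step 3: Id = 0.5 * 244 * 4.479e-07 * 2.4 * 1.1^2
Step 4: Id = 1.59e-04 A

1.59e-04


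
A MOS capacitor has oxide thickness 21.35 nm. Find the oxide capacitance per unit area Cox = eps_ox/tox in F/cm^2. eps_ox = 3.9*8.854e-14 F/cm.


Step 1: eps_ox = 3.9 * 8.854e-14 = 3.45306e-13 F/cm
Step 2: tox in cm = 21.35 nm * 1e-7 = 2.1350e-06 cm
Step 3: Cox = 3.45306e-13 / 2.1350e-06 = 1.62e-07 F/cm^2

1.62e-07


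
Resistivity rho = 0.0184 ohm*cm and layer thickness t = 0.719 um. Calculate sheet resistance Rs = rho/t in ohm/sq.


Step 1: Convert thickness to cm: t = 0.719 um = 7.1900e-05 cm
Step 2: Rs = rho / t = 0.0184 / 7.1900e-05
Step 3: Rs = 255.9 ohm/sq

255.9


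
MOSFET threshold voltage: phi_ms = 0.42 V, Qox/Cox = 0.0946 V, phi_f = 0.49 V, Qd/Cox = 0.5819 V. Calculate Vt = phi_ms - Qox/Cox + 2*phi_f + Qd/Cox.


Step 1: Vt = phi_ms - Qox/Cox + 2*phi_f + Qd/Cox
Step 2: Vt = 0.42 - 0.0946 + 2*0.49 + 0.5819
Step 3: Vt = 0.42 - 0.0946 + 0.98 + 0.5819
Step 4: Vt = 1.8873 V

1.8873


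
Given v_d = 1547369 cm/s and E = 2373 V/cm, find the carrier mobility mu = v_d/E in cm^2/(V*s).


Step 1: mu = v_d / E
Step 2: mu = 1547369 / 2373
Step 3: mu = 652.07 cm^2/(V*s)

652.07


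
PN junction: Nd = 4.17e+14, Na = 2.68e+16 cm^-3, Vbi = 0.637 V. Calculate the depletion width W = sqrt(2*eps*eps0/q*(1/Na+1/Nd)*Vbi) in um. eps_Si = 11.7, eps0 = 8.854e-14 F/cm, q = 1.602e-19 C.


Step 1: 1/Na + 1/Nd = 1/2.68e+16 + 1/4.17e+14 = 2.43539e-15
Step 2: 2*eps*eps0/q = 2*11.7*8.854e-14/1.602e-19 = 1.293281e+07
Step 3: W^2 = 1.293281e+07 * 2.43539e-15 * 0.637 = 2.00632e-08
Step 4: W = sqrt(2.00632e-08) = 1.416e-04 cm = 1.416 um

1.416


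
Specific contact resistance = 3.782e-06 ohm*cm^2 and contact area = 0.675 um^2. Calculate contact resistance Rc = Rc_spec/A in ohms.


Step 1: Convert area to cm^2: 0.675 um^2 = 6.7500e-09 cm^2
Step 2: Rc = Rc_spec / A = 3.782e-06 / 6.7500e-09
Step 3: Rc = 5.60e+02 ohms

5.60e+02


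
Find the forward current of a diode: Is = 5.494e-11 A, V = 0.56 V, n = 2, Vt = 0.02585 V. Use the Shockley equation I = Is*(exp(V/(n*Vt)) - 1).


Step 1: V/(n*Vt) = 0.56/(2*0.02585) = 10.8317
Step 2: exp(10.8317) = 5.0600e+04
Step 3: I = 5.494e-11 * (5.0600e+04 - 1) = 2.78e-06 A

2.78e-06


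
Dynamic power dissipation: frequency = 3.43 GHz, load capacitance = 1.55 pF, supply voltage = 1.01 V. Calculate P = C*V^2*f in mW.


Step 1: V^2 = 1.01^2 = 1.0201 V^2
Step 2: P = C*V^2*f = 1.55e-12 F * 1.0201 * 3.43e9 Hz
Step 3: P = 5.42336165e-03 W
Step 4: P = 5.423 mW

5.423


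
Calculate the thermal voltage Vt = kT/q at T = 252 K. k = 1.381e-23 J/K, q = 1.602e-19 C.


Step 1: kT = 1.381e-23 * 252 = 3.48012e-21 J
Step 2: Vt = kT/q = 3.48012e-21 / 1.602e-19
Step 3: Vt = 0.02172 V

0.02172


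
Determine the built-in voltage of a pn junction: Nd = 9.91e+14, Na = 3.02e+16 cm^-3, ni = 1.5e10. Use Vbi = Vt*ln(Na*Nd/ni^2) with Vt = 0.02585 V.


Step 1: Compute Na*Nd/ni^2 = 3.02e+16 * 9.91e+14 / (1.5e10)^2 = 1.3301e+11
Step 2: ln(1.3301e+11) = 25.6137
Step 3: Vbi = 0.02585 * 25.6137 = 0.662 V

0.662


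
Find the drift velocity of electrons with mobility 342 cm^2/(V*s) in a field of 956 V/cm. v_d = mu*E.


Step 1: v_d = mu * E
Step 2: v_d = 342 * 956 = 326952
Step 3: v_d = 3.27e+05 cm/s

3.27e+05


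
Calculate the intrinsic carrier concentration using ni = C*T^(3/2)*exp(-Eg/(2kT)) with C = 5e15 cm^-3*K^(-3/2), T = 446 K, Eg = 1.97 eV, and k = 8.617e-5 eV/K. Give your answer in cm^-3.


Step 1: Compute kT = 8.617e-5 * 446 = 0.03843182 eV
Step 2: Exponent = -Eg/(2kT) = -1.97/(2*0.03843182) = -25.62980
Step 3: T^(3/2) = 446^1.5 = 9418.95
Step 4: ni = 5e15 * 9418.95 * exp(-25.62980) = 3.48e+08 cm^-3

3.48e+08


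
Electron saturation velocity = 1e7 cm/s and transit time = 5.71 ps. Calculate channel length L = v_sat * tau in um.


Step 1: tau in seconds = 5.71 ps * 1e-12 = 5.7100e-12 s
Step 2: L = v_sat * tau = 1e7 * 5.7100e-12 = 5.7100e-05 cm
Step 3: L in um = 5.7100e-05 * 1e4 = 0.571 um

0.571


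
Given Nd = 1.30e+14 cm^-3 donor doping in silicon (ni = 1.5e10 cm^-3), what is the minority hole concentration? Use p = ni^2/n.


Step 1: Since Nd >> ni, n ≈ Nd = 1.30e+14 cm^-3
Step 2: p = ni^2 / n = (1.5e10)^2 / 1.30e+14
Step 3: p = 2.25e20 / 1.30e+14 = 1.73e+06 cm^-3

1.73e+06


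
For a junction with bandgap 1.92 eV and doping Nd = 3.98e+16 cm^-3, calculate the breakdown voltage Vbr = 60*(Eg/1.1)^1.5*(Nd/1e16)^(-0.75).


Step 1: Eg/1.1 = 1.92/1.1 = 1.745455
Step 2: (Eg/1.1)^1.5 = 1.745455^1.5 = 2.306020
Step 3: (Nd/1e16)^(-0.75) = (3.98)^(-0.75) = 0.354885
Step 4: Vbr = 60 * 2.306020 * 0.354885 = 49.1 V

49.1


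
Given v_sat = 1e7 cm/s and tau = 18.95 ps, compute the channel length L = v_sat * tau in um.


Step 1: tau in seconds = 18.95 ps * 1e-12 = 1.8950e-11 s
Step 2: L = v_sat * tau = 1e7 * 1.8950e-11 = 1.8950e-04 cm
Step 3: L in um = 1.8950e-04 * 1e4 = 1.895 um

1.895


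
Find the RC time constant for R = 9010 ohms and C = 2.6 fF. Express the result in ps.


Step 1: tau = R * C
Step 2: tau = 9010 * 2.6 fF = 9010 * 2.6e-15 F
Step 3: tau = 2.3426e-11 s = 23.426 ps

23.426


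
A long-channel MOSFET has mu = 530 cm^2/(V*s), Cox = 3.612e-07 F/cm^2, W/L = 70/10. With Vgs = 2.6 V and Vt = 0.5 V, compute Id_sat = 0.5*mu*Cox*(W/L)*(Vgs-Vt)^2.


Step 1: Overdrive voltage Vov = Vgs - Vt = 2.6 - 0.5 = 2.1 V
Step 2: W/L = 70/10 = 7
Step 3: Id = 0.5 * 530 * 3.612e-07 * 7 * 2.1^2
Step 4: Id = 2.95e-03 A

2.95e-03


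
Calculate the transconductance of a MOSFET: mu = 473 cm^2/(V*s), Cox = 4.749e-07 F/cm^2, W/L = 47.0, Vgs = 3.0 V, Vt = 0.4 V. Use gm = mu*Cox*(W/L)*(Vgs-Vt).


Step 1: Vov = Vgs - Vt = 3.0 - 0.4 = 2.6 V
Step 2: gm = mu * Cox * (W/L) * Vov
Step 3: gm = 473 * 4.749e-07 * 47.0 * 2.6 = 2.74e-02 S

2.74e-02


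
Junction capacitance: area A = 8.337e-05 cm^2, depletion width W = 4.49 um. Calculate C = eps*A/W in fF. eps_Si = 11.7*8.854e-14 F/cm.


Step 1: eps_Si = 11.7 * 8.854e-14 = 1.035918e-12 F/cm
Step 2: W in cm = 4.49 * 1e-4 = 4.49e-04 cm
Step 3: C = 1.035918e-12 * 8.337e-05 / 4.49e-04 = 1.923485e-13 F
Step 4: C = 192.35 fF

192.35


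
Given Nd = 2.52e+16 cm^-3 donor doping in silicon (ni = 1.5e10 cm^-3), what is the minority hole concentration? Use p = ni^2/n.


Step 1: Since Nd >> ni, n ≈ Nd = 2.52e+16 cm^-3
Step 2: p = ni^2 / n = (1.5e10)^2 / 2.52e+16
Step 3: p = 2.25e20 / 2.52e+16 = 8.93e+03 cm^-3

8.93e+03


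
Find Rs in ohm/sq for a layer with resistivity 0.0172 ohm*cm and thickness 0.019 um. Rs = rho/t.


Step 1: Convert thickness to cm: t = 0.019 um = 1.9000e-06 cm
Step 2: Rs = rho / t = 0.0172 / 1.9000e-06
Step 3: Rs = 9052.6 ohm/sq

9052.6


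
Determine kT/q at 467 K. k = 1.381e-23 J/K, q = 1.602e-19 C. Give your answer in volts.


Step 1: kT = 1.381e-23 * 467 = 6.44927e-21 J
Step 2: Vt = kT/q = 6.44927e-21 / 1.602e-19
Step 3: Vt = 0.04026 V

0.04026


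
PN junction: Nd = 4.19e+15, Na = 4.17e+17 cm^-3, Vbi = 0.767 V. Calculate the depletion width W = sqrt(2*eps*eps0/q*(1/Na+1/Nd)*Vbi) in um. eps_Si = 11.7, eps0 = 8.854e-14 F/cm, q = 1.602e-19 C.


Step 1: 1/Na + 1/Nd = 1/4.17e+17 + 1/4.19e+15 = 2.41062e-16
Step 2: 2*eps*eps0/q = 2*11.7*8.854e-14/1.602e-19 = 1.293281e+07
Step 3: W^2 = 1.293281e+07 * 2.41062e-16 * 0.767 = 2.39121e-09
Step 4: W = sqrt(2.39121e-09) = 4.890e-05 cm = 0.489 um

0.489


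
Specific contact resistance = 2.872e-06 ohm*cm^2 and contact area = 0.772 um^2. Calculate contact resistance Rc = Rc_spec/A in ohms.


Step 1: Convert area to cm^2: 0.772 um^2 = 7.7200e-09 cm^2
Step 2: Rc = Rc_spec / A = 2.872e-06 / 7.7200e-09
Step 3: Rc = 3.72e+02 ohms

3.72e+02


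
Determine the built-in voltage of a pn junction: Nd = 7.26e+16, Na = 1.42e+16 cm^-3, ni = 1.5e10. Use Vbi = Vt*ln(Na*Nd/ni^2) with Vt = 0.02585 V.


Step 1: Compute Na*Nd/ni^2 = 1.42e+16 * 7.26e+16 / (1.5e10)^2 = 4.5819e+12
Step 2: ln(4.5819e+12) = 29.1531
Step 3: Vbi = 0.02585 * 29.1531 = 0.754 V

0.754


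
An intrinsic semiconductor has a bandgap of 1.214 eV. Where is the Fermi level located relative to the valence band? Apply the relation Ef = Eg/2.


Step 1: For an intrinsic semiconductor, the Fermi level sits at midgap.
Step 2: Ef = Eg / 2 = 1.214 / 2 = 0.607 eV

0.607


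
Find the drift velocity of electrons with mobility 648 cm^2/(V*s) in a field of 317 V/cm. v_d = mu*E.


Step 1: v_d = mu * E
Step 2: v_d = 648 * 317 = 205416
Step 3: v_d = 2.05e+05 cm/s

2.05e+05


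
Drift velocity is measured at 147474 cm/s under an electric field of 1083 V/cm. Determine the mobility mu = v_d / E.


Step 1: mu = v_d / E
Step 2: mu = 147474 / 1083
Step 3: mu = 136.17 cm^2/(V*s)

136.17


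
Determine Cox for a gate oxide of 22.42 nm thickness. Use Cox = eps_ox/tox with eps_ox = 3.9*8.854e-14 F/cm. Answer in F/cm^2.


Step 1: eps_ox = 3.9 * 8.854e-14 = 3.45306e-13 F/cm
Step 2: tox in cm = 22.42 nm * 1e-7 = 2.2420e-06 cm
Step 3: Cox = 3.45306e-13 / 2.2420e-06 = 1.54e-07 F/cm^2

1.54e-07


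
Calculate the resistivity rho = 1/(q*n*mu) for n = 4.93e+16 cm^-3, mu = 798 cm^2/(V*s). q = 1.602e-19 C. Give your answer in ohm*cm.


Step 1: sigma = q * n * mu = 1.602e-19 * 4.93e+16 * 798 = 6.30249e+00 S/cm
Step 2: rho = 1 / sigma = 1 / 6.30249e+00 = 0.1587 ohm*cm

0.1587


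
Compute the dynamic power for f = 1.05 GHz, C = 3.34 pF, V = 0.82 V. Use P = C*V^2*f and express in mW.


Step 1: V^2 = 0.82^2 = 0.6724 V^2
Step 2: P = C*V^2*f = 3.34e-12 F * 0.6724 * 1.05e9 Hz
Step 3: P = 2.3581068e-03 W
Step 4: P = 2.358 mW

2.358


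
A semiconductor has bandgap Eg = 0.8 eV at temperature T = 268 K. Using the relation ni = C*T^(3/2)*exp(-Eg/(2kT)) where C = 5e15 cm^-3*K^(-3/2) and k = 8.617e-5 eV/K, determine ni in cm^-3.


Step 1: Compute kT = 8.617e-5 * 268 = 0.02309356 eV
Step 2: Exponent = -Eg/(2kT) = -0.8/(2*0.02309356) = -17.32085
Step 3: T^(3/2) = 268^1.5 = 4387.35
Step 4: ni = 5e15 * 4387.35 * exp(-17.32085) = 6.59e+11 cm^-3

6.59e+11


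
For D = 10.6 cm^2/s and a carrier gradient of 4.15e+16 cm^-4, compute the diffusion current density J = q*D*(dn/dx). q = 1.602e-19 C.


Step 1: J = q * D * (dn/dx)
Step 2: J = 1.602e-19 * 10.6 * 4.15e+16
Step 3: J = 7.05e-02 A/cm^2

7.05e-02


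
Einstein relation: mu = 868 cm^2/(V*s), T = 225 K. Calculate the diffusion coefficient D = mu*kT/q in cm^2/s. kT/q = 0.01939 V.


Step 1: D = mu * (kT/q)
Step 2: D = 868 * 0.01939
Step 3: D = 16.83 cm^2/s

16.83


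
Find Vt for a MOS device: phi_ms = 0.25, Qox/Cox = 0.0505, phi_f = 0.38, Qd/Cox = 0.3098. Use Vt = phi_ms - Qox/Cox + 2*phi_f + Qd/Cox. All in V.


Step 1: Vt = phi_ms - Qox/Cox + 2*phi_f + Qd/Cox
Step 2: Vt = 0.25 - 0.0505 + 2*0.38 + 0.3098
Step 3: Vt = 0.25 - 0.0505 + 0.76 + 0.3098
Step 4: Vt = 1.2693 V

1.2693


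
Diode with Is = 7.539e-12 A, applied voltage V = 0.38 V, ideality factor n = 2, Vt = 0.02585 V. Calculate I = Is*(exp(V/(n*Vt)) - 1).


Step 1: V/(n*Vt) = 0.38/(2*0.02585) = 7.3501
Step 2: exp(7.3501) = 1.5564e+03
Step 3: I = 7.539e-12 * (1.5564e+03 - 1) = 1.17e-08 A

1.17e-08


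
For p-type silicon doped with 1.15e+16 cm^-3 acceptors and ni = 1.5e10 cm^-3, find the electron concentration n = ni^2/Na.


Step 1: Majority hole concentration p ≈ Na = 1.15e+16 cm^-3
Step 2: n = ni^2 / Na = (1.5e10)^2 / 1.15e+16
Step 3: n = 1.96e+04 cm^-3

1.96e+04


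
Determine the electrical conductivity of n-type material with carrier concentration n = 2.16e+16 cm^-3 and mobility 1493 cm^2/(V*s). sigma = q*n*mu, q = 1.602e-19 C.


Step 1: sigma = q * n * mu
Step 2: sigma = 1.602e-19 * 2.16e+16 * 1493
Step 3: sigma = 5.166e+00 S/cm

5.166e+00


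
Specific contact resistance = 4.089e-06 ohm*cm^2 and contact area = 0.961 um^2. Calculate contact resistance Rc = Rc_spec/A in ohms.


Step 1: Convert area to cm^2: 0.961 um^2 = 9.6100e-09 cm^2
Step 2: Rc = Rc_spec / A = 4.089e-06 / 9.6100e-09
Step 3: Rc = 4.25e+02 ohms

4.25e+02


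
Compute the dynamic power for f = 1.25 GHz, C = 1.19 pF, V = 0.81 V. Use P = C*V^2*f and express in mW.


Step 1: V^2 = 0.81^2 = 0.6561 V^2
Step 2: P = C*V^2*f = 1.19e-12 F * 0.6561 * 1.25e9 Hz
Step 3: P = 9.7594875e-04 W
Step 4: P = 0.976 mW

0.976


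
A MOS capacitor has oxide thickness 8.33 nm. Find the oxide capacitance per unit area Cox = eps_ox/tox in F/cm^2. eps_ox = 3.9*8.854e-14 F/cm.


Step 1: eps_ox = 3.9 * 8.854e-14 = 3.45306e-13 F/cm
Step 2: tox in cm = 8.33 nm * 1e-7 = 8.3300e-07 cm
Step 3: Cox = 3.45306e-13 / 8.3300e-07 = 4.15e-07 F/cm^2

4.15e-07


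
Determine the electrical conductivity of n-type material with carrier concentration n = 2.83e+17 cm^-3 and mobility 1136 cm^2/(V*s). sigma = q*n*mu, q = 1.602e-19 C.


Step 1: sigma = q * n * mu
Step 2: sigma = 1.602e-19 * 2.83e+17 * 1136
Step 3: sigma = 5.150e+01 S/cm

5.150e+01


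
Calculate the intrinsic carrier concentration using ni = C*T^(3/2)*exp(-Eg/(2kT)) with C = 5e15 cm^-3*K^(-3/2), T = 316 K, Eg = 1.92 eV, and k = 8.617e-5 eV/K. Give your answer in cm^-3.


Step 1: Compute kT = 8.617e-5 * 316 = 0.02722972 eV
Step 2: Exponent = -Eg/(2kT) = -1.92/(2*0.02722972) = -35.25560
Step 3: T^(3/2) = 316^1.5 = 5617.34
Step 4: ni = 5e15 * 5617.34 * exp(-35.25560) = 1.37e+04 cm^-3

1.37e+04


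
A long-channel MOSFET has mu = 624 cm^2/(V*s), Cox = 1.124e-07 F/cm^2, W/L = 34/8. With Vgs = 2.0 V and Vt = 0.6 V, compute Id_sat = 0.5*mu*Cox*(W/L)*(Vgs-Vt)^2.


Step 1: Overdrive voltage Vov = Vgs - Vt = 2.0 - 0.6 = 1.4 V
Step 2: W/L = 34/8 = 4.25
Step 3: Id = 0.5 * 624 * 1.124e-07 * 4.25 * 1.4^2
Step 4: Id = 2.92e-04 A

2.92e-04


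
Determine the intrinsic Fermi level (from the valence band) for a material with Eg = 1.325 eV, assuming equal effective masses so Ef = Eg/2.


Step 1: For an intrinsic semiconductor, the Fermi level sits at midgap.
Step 2: Ef = Eg / 2 = 1.325 / 2 = 0.6625 eV

0.6625


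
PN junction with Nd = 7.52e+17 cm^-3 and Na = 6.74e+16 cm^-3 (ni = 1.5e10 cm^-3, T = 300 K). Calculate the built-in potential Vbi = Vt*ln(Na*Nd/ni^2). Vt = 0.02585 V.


Step 1: Compute Na*Nd/ni^2 = 6.74e+16 * 7.52e+17 / (1.5e10)^2 = 2.2527e+14
Step 2: ln(2.2527e+14) = 33.0483
Step 3: Vbi = 0.02585 * 33.0483 = 0.854 V

0.854


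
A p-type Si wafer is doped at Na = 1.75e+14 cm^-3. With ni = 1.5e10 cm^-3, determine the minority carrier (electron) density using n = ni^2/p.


Step 1: Majority hole concentration p ≈ Na = 1.75e+14 cm^-3
Step 2: n = ni^2 / Na = (1.5e10)^2 / 1.75e+14
Step 3: n = 1.29e+06 cm^-3

1.29e+06


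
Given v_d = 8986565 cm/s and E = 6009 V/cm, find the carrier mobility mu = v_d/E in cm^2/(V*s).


Step 1: mu = v_d / E
Step 2: mu = 8986565 / 6009
Step 3: mu = 1495.52 cm^2/(V*s)

1495.52


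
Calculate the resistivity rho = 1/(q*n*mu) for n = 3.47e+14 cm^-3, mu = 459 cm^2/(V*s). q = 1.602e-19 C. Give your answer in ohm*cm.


Step 1: sigma = q * n * mu = 1.602e-19 * 3.47e+14 * 459 = 2.55155e-02 S/cm
Step 2: rho = 1 / sigma = 1 / 2.55155e-02 = 39.19 ohm*cm

39.19


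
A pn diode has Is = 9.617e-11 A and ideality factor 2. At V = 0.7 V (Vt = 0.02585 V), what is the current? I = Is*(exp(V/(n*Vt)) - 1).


Step 1: V/(n*Vt) = 0.7/(2*0.02585) = 13.5397
Step 2: exp(13.5397) = 7.5896e+05
Step 3: I = 9.617e-11 * (7.5896e+05 - 1) = 7.30e-05 A

7.30e-05


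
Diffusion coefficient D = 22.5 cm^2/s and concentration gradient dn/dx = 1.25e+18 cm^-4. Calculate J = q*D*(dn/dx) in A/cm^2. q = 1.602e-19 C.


Step 1: J = q * D * (dn/dx)
Step 2: J = 1.602e-19 * 22.5 * 1.25e+18
Step 3: J = 4.51e+00 A/cm^2

4.51e+00


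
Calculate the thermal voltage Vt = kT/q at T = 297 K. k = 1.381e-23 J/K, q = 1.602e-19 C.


Step 1: kT = 1.381e-23 * 297 = 4.10157e-21 J
Step 2: Vt = kT/q = 4.10157e-21 / 1.602e-19
Step 3: Vt = 0.0256 V

0.0256


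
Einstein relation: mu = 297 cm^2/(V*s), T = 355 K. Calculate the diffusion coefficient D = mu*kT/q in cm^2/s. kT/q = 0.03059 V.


Step 1: D = mu * (kT/q)
Step 2: D = 297 * 0.03059
Step 3: D = 9.09 cm^2/s

9.09


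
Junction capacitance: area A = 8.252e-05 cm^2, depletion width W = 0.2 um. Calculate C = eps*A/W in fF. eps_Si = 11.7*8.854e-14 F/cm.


Step 1: eps_Si = 11.7 * 8.854e-14 = 1.035918e-12 F/cm
Step 2: W in cm = 0.2 * 1e-4 = 2.00e-05 cm
Step 3: C = 1.035918e-12 * 8.252e-05 / 2.00e-05 = 4.274198e-12 F
Step 4: C = 4274.2 fF

4274.2


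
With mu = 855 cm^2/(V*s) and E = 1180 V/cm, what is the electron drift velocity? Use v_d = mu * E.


Step 1: v_d = mu * E
Step 2: v_d = 855 * 1180 = 1008900
Step 3: v_d = 1.01e+06 cm/s

1.01e+06


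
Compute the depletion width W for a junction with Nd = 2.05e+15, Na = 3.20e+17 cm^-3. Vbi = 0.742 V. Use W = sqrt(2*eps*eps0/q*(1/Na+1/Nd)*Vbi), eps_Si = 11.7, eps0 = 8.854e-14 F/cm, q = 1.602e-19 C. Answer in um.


Step 1: 1/Na + 1/Nd = 1/3.20e+17 + 1/2.05e+15 = 4.90930e-16
Step 2: 2*eps*eps0/q = 2*11.7*8.854e-14/1.602e-19 = 1.293281e+07
Step 3: W^2 = 1.293281e+07 * 4.90930e-16 * 0.742 = 4.71104e-09
Step 4: W = sqrt(4.71104e-09) = 6.864e-05 cm = 0.6864 um

0.6864


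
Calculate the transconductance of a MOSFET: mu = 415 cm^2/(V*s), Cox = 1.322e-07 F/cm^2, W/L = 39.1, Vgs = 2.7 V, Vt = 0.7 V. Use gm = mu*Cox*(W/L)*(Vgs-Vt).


Step 1: Vov = Vgs - Vt = 2.7 - 0.7 = 2.0 V
Step 2: gm = mu * Cox * (W/L) * Vov
Step 3: gm = 415 * 1.322e-07 * 39.1 * 2.0 = 4.29e-03 S

4.29e-03


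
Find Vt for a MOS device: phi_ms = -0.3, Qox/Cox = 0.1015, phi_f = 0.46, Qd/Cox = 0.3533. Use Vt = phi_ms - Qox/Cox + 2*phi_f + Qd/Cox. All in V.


Step 1: Vt = phi_ms - Qox/Cox + 2*phi_f + Qd/Cox
Step 2: Vt = -0.3 - 0.1015 + 2*0.46 + 0.3533
Step 3: Vt = -0.3 - 0.1015 + 0.92 + 0.3533
Step 4: Vt = 0.8718 V

0.8718


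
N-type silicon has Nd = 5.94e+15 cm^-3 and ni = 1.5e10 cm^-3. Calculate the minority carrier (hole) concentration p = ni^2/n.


Step 1: Since Nd >> ni, n ≈ Nd = 5.94e+15 cm^-3
Step 2: p = ni^2 / n = (1.5e10)^2 / 5.94e+15
Step 3: p = 2.25e20 / 5.94e+15 = 3.79e+04 cm^-3

3.79e+04


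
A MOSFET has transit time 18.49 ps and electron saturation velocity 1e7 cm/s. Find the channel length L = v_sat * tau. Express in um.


Step 1: tau in seconds = 18.49 ps * 1e-12 = 1.8490e-11 s
Step 2: L = v_sat * tau = 1e7 * 1.8490e-11 = 1.8490e-04 cm
Step 3: L in um = 1.8490e-04 * 1e4 = 1.849 um

1.849


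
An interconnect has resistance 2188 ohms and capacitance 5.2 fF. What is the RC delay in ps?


Step 1: tau = R * C
Step 2: tau = 2188 * 5.2 fF = 2188 * 5.2e-15 F
Step 3: tau = 1.13776e-11 s = 11.3776 ps

11.3776


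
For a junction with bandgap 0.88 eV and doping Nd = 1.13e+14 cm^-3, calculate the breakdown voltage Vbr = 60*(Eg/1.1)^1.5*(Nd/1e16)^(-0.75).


Step 1: Eg/1.1 = 0.88/1.1 = 0.800000
Step 2: (Eg/1.1)^1.5 = 0.800000^1.5 = 0.715542
Step 3: (Nd/1e16)^(-0.75) = (0.0113)^(-0.75) = 28.853013
Step 4: Vbr = 60 * 0.715542 * 28.853013 = 1238.7 V

1238.7


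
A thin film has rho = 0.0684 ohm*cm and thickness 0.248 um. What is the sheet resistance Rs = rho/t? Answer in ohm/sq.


Step 1: Convert thickness to cm: t = 0.248 um = 2.4800e-05 cm
Step 2: Rs = rho / t = 0.0684 / 2.4800e-05
Step 3: Rs = 2758.1 ohm/sq

2758.1


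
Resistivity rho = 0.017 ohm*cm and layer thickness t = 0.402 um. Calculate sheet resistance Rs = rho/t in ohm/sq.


Step 1: Convert thickness to cm: t = 0.402 um = 4.0200e-05 cm
Step 2: Rs = rho / t = 0.017 / 4.0200e-05
Step 3: Rs = 422.9 ohm/sq

422.9


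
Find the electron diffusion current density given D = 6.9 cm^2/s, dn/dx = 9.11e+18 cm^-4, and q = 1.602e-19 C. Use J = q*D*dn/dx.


Step 1: J = q * D * (dn/dx)
Step 2: J = 1.602e-19 * 6.9 * 9.11e+18
Step 3: J = 1.01e+01 A/cm^2

1.01e+01


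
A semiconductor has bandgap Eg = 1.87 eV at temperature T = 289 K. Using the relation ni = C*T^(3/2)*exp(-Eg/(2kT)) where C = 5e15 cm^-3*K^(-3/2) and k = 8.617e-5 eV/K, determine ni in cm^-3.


Step 1: Compute kT = 8.617e-5 * 289 = 0.02490313 eV
Step 2: Exponent = -Eg/(2kT) = -1.87/(2*0.02490313) = -37.54548
Step 3: T^(3/2) = 289^1.5 = 4913.00
Step 4: ni = 5e15 * 4913.00 * exp(-37.54548) = 1.21e+03 cm^-3

1.21e+03


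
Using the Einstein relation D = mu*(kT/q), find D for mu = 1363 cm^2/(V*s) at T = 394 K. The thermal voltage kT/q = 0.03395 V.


Step 1: D = mu * (kT/q)
Step 2: D = 1363 * 0.03395
Step 3: D = 46.27 cm^2/s

46.27


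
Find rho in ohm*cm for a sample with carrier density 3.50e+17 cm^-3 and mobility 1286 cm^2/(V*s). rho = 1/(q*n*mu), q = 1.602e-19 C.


Step 1: sigma = q * n * mu = 1.602e-19 * 3.50e+17 * 1286 = 7.21060e+01 S/cm
Step 2: rho = 1 / sigma = 1 / 7.21060e+01 = 0.01387 ohm*cm

0.01387


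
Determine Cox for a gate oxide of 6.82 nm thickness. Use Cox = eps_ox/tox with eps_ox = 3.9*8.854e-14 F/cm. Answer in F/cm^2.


Step 1: eps_ox = 3.9 * 8.854e-14 = 3.45306e-13 F/cm
Step 2: tox in cm = 6.82 nm * 1e-7 = 6.8200e-07 cm
Step 3: Cox = 3.45306e-13 / 6.8200e-07 = 5.06e-07 F/cm^2

5.06e-07


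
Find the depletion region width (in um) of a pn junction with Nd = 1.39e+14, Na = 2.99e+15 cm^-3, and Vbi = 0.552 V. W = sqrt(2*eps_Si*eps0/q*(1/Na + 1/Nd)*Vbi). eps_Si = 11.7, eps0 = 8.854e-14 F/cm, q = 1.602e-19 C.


Step 1: 1/Na + 1/Nd = 1/2.99e+15 + 1/1.39e+14 = 7.52869e-15
Step 2: 2*eps*eps0/q = 2*11.7*8.854e-14/1.602e-19 = 1.293281e+07
Step 3: W^2 = 1.293281e+07 * 7.52869e-15 * 0.552 = 5.37466e-08
Step 4: W = sqrt(5.37466e-08) = 2.318e-04 cm = 2.318 um

2.318


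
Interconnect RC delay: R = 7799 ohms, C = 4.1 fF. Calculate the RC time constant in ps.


Step 1: tau = R * C
Step 2: tau = 7799 * 4.1 fF = 7799 * 4.1e-15 F
Step 3: tau = 3.19759e-11 s = 31.9759 ps

31.9759


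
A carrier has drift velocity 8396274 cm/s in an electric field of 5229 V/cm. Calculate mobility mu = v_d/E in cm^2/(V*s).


Step 1: mu = v_d / E
Step 2: mu = 8396274 / 5229
Step 3: mu = 1605.71 cm^2/(V*s)

1605.71


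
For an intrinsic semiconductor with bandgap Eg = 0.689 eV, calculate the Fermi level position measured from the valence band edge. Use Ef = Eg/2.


Step 1: For an intrinsic semiconductor, the Fermi level sits at midgap.
Step 2: Ef = Eg / 2 = 0.689 / 2 = 0.3445 eV

0.3445


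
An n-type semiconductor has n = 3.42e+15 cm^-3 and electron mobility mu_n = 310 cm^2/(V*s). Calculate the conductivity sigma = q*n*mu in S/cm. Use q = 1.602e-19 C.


Step 1: sigma = q * n * mu
Step 2: sigma = 1.602e-19 * 3.42e+15 * 310
Step 3: sigma = 1.698e-01 S/cm

1.698e-01


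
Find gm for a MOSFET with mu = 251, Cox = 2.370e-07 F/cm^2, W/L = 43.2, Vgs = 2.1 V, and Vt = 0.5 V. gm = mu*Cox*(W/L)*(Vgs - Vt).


Step 1: Vov = Vgs - Vt = 2.1 - 0.5 = 1.6 V
Step 2: gm = mu * Cox * (W/L) * Vov
Step 3: gm = 251 * 2.370e-07 * 43.2 * 1.6 = 4.11e-03 S

4.11e-03


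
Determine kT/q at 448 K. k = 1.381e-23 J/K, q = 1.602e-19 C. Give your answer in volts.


Step 1: kT = 1.381e-23 * 448 = 6.18688e-21 J
Step 2: Vt = kT/q = 6.18688e-21 / 1.602e-19
Step 3: Vt = 0.03862 V

0.03862


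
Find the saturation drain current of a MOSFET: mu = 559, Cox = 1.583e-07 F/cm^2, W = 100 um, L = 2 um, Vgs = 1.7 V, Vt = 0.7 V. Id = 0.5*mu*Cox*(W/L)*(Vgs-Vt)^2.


Step 1: Overdrive voltage Vov = Vgs - Vt = 1.7 - 0.7 = 1.0 V
Step 2: W/L = 100/2 = 50
Step 3: Id = 0.5 * 559 * 1.583e-07 * 50 * 1.0^2
Step 4: Id = 2.21e-03 A

2.21e-03


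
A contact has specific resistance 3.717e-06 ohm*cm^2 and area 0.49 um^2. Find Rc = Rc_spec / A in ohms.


Step 1: Convert area to cm^2: 0.49 um^2 = 4.9000e-09 cm^2
Step 2: Rc = Rc_spec / A = 3.717e-06 / 4.9000e-09
Step 3: Rc = 7.59e+02 ohms

7.59e+02


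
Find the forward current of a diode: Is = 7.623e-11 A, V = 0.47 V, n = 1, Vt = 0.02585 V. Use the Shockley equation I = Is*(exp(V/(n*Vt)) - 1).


Step 1: V/(n*Vt) = 0.47/(1*0.02585) = 18.1818
Step 2: exp(18.1818) = 7.8751e+07
Step 3: I = 7.623e-11 * (7.8751e+07 - 1) = 6.00e-03 A

6.00e-03


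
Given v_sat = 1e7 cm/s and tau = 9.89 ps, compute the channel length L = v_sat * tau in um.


Step 1: tau in seconds = 9.89 ps * 1e-12 = 9.8900e-12 s
Step 2: L = v_sat * tau = 1e7 * 9.8900e-12 = 9.8900e-05 cm
Step 3: L in um = 9.8900e-05 * 1e4 = 0.989 um

0.989


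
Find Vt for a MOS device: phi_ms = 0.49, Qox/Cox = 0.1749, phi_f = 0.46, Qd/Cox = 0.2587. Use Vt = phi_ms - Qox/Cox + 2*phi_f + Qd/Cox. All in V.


Step 1: Vt = phi_ms - Qox/Cox + 2*phi_f + Qd/Cox
Step 2: Vt = 0.49 - 0.1749 + 2*0.46 + 0.2587
Step 3: Vt = 0.49 - 0.1749 + 0.92 + 0.2587
Step 4: Vt = 1.4938 V

1.4938


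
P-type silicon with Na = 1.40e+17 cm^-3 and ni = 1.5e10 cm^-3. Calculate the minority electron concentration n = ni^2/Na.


Step 1: Majority hole concentration p ≈ Na = 1.40e+17 cm^-3
Step 2: n = ni^2 / Na = (1.5e10)^2 / 1.40e+17
Step 3: n = 1.61e+03 cm^-3

1.61e+03


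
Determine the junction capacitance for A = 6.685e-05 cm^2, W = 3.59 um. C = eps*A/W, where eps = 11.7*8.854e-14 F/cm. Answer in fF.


Step 1: eps_Si = 11.7 * 8.854e-14 = 1.035918e-12 F/cm
Step 2: W in cm = 3.59 * 1e-4 = 3.59e-04 cm
Step 3: C = 1.035918e-12 * 6.685e-05 / 3.59e-04 = 1.929001e-13 F
Step 4: C = 192.9 fF

192.9


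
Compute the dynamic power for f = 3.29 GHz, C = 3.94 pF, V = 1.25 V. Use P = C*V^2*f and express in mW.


Step 1: V^2 = 1.25^2 = 1.5625 V^2
Step 2: P = C*V^2*f = 3.94e-12 F * 1.5625 * 3.29e9 Hz
Step 3: P = 2.02540625e-02 W
Step 4: P = 20.254 mW

20.254


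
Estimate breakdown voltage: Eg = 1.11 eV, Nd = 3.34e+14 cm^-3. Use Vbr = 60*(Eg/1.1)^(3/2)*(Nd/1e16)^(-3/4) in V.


Step 1: Eg/1.1 = 1.11/1.1 = 1.009091
Step 2: (Eg/1.1)^1.5 = 1.009091^1.5 = 1.013667
Step 3: (Nd/1e16)^(-0.75) = (0.0334)^(-0.75) = 12.799416
Step 4: Vbr = 60 * 1.013667 * 12.799416 = 778.5 V

778.5


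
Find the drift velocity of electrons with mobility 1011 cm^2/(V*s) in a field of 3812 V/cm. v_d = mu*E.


Step 1: v_d = mu * E
Step 2: v_d = 1011 * 3812 = 3853932
Step 3: v_d = 3.85e+06 cm/s

3.85e+06


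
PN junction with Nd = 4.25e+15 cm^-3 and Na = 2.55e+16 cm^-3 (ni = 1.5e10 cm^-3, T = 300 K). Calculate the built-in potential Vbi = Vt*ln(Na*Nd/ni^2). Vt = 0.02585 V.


Step 1: Compute Na*Nd/ni^2 = 2.55e+16 * 4.25e+15 / (1.5e10)^2 = 4.8167e+11
Step 2: ln(4.8167e+11) = 26.9005
Step 3: Vbi = 0.02585 * 26.9005 = 0.695 V

0.695


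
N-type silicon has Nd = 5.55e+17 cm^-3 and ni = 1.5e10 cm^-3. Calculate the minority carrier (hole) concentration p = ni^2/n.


Step 1: Since Nd >> ni, n ≈ Nd = 5.55e+17 cm^-3
Step 2: p = ni^2 / n = (1.5e10)^2 / 5.55e+17
Step 3: p = 2.25e20 / 5.55e+17 = 4.05e+02 cm^-3

4.05e+02


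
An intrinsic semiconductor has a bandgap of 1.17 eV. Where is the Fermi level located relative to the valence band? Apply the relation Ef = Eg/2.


Step 1: For an intrinsic semiconductor, the Fermi level sits at midgap.
Step 2: Ef = Eg / 2 = 1.17 / 2 = 0.585 eV

0.585


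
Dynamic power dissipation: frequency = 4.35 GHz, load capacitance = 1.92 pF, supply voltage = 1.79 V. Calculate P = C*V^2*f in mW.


Step 1: V^2 = 1.79^2 = 3.2041 V^2
Step 2: P = C*V^2*f = 1.92e-12 F * 3.2041 * 4.35e9 Hz
Step 3: P = 2.67606432e-02 W
Step 4: P = 26.761 mW

26.761


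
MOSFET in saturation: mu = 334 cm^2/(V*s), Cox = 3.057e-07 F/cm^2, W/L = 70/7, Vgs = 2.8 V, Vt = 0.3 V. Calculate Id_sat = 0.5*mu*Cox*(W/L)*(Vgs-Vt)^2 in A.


Step 1: Overdrive voltage Vov = Vgs - Vt = 2.8 - 0.3 = 2.5 V
Step 2: W/L = 70/7 = 10
Step 3: Id = 0.5 * 334 * 3.057e-07 * 10 * 2.5^2
Step 4: Id = 3.19e-03 A

3.19e-03


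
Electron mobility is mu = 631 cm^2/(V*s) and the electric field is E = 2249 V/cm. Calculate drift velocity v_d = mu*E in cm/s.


Step 1: v_d = mu * E
Step 2: v_d = 631 * 2249 = 1419119
Step 3: v_d = 1.42e+06 cm/s

1.42e+06


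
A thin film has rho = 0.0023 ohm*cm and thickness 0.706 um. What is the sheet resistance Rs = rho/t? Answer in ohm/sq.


Step 1: Convert thickness to cm: t = 0.706 um = 7.0600e-05 cm
Step 2: Rs = rho / t = 0.0023 / 7.0600e-05
Step 3: Rs = 32.6 ohm/sq

32.6


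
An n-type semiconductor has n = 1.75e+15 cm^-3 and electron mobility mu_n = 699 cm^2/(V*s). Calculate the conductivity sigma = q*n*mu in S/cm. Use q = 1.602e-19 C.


Step 1: sigma = q * n * mu
Step 2: sigma = 1.602e-19 * 1.75e+15 * 699
Step 3: sigma = 1.960e-01 S/cm

1.960e-01


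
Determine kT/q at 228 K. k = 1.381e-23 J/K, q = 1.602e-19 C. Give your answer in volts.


Step 1: kT = 1.381e-23 * 228 = 3.14868e-21 J
Step 2: Vt = kT/q = 3.14868e-21 / 1.602e-19
Step 3: Vt = 0.01965 V

0.01965


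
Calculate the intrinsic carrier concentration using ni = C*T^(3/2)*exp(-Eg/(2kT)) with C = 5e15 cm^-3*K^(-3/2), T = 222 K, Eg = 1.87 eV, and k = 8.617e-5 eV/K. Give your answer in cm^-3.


Step 1: Compute kT = 8.617e-5 * 222 = 0.01912974 eV
Step 2: Exponent = -Eg/(2kT) = -1.87/(2*0.01912974) = -48.87678
Step 3: T^(3/2) = 222^1.5 = 3307.73
Step 4: ni = 5e15 * 3307.73 * exp(-48.87678) = 9.81e-03 cm^-3

9.81e-03


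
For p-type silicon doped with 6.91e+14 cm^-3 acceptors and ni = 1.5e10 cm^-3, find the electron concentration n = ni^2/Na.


Step 1: Majority hole concentration p ≈ Na = 6.91e+14 cm^-3
Step 2: n = ni^2 / Na = (1.5e10)^2 / 6.91e+14
Step 3: n = 3.26e+05 cm^-3

3.26e+05


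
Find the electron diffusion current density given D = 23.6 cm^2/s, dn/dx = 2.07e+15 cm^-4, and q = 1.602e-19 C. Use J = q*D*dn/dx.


Step 1: J = q * D * (dn/dx)
Step 2: J = 1.602e-19 * 23.6 * 2.07e+15
Step 3: J = 7.83e-03 A/cm^2

7.83e-03


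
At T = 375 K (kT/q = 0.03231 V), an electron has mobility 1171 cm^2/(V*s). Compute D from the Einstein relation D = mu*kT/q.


Step 1: D = mu * (kT/q)
Step 2: D = 1171 * 0.03231
Step 3: D = 37.84 cm^2/s

37.84


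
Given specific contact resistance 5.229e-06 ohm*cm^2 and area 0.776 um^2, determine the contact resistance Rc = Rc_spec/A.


Step 1: Convert area to cm^2: 0.776 um^2 = 7.7600e-09 cm^2
Step 2: Rc = Rc_spec / A = 5.229e-06 / 7.7600e-09
Step 3: Rc = 6.74e+02 ohms

6.74e+02
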